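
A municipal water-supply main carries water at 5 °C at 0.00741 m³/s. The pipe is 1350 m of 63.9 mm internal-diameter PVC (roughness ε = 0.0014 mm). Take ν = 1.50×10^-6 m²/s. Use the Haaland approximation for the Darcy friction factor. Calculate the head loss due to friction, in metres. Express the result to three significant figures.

V = 4Q/(πD²) = 4·0.00741/(π·0.0639²) = 2.311 m/s
Re = VD/ν = 2.311·0.0639/1.50×10^-6 = 9.84×10^4 → turbulent
ε/D = 0.0014/63.9 = 2.19×10^-5
Haaland: f = 0.01797
h_f = f(L/D)V²/(2g) = 0.01797·(1350/0.0639)·2.311²/(2·9.81) = 103.3 m

h_f ≈ 103 m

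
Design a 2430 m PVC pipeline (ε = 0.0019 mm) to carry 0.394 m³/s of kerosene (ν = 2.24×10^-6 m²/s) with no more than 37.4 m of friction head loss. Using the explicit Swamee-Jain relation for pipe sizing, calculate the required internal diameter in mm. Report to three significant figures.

D ≈ 410 mm

Swamee-Jain (Type III): D = 0.66·[ε^1.25·(LQ²/(gh_f))^4.75 + ν·Q^9.4·(L/(gh_f))^5.2]^0.04
LQ²/(gh_f) = 1.028; L/(gh_f) = 6.623
Term 1 = ε^1.25·(…)^4.75 = 8.05×10^-8; Term 2 = ν·Q^9.4·(…)^5.2 = 6.57×10^-6
D = 0.66·(8.05×10^-8 + 6.57×10^-6)^0.04 = 0.4097 m = 410 mm
Check: V = 2.99 m/s, Re = 5.47×10^5, f = 0.01296, h_f = 35.0 m ≈ 37.4 m ✓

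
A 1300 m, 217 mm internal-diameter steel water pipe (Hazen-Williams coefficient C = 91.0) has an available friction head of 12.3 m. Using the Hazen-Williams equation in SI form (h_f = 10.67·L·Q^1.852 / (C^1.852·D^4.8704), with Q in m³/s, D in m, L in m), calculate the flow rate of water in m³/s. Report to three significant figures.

Rearranging: Q = [h_f·C^1.852·D^4.8704 / (10.67·L)]^(1/1.852)
Q = [12.3·91.0^1.852·0.217^4.8704 / (10.67·1300)]^0.540 = 0.03681 m³/s

Q ≈ 0.0368 m³/s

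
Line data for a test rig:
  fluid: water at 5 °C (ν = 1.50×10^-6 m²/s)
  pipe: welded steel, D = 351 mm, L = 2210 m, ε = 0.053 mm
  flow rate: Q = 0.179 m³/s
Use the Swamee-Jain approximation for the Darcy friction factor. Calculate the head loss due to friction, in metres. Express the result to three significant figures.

V = 4Q/(πD²) = 4·0.179/(π·0.351²) = 1.850 m/s
Re = VD/ν = 1.850·0.351/1.50×10^-6 = 4.33×10^5 → turbulent
ε/D = 0.053/351 = 1.51×10^-4
Swamee-Jain: f = 0.01525
h_f = f(L/D)V²/(2g) = 0.01525·(2210/0.351)·1.850²/(2·9.81) = 16.75 m

h_f ≈ 16.7 m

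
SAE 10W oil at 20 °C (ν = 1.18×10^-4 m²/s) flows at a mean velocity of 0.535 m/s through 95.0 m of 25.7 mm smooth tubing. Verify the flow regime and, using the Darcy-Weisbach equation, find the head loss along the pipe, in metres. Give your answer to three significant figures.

h_f ≈ 29.6 m

Re = VD/ν = 0.535·0.02570/1.18×10^-4 = 117 → laminar (Re < 2300)
f = 64/Re = 0.5493
h_f = f(L/D)V²/(2g) = 0.5493·(95.0/0.02570)·0.535²/(2·9.81) = 29.62 m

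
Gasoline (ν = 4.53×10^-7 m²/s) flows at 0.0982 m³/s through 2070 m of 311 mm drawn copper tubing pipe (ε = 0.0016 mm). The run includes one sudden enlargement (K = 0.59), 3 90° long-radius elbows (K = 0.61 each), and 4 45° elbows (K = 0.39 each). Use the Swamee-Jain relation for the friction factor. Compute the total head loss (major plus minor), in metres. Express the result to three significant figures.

V = 4Q/(πD²) = 1.293 m/s; V²/2g = 0.08517 m
Re = 8.87×10^5, ε/D = 5.14×10^-6 → f = 0.01196 (Swamee-Jain)
Major: h_f = f(L/D)·V²/2g = 0.01196·6656·0.08517 = 6.782 m
Minor: ΣK = 3.98; h_m = ΣK·V²/2g = 0.3390 m
Total H_L = 6.782 + 0.3390 = 7.121 m

H_L ≈ 7.12 m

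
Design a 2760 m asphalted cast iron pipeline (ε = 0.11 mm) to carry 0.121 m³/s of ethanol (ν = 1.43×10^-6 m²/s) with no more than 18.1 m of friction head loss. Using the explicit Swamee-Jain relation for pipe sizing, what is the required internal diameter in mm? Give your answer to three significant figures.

Swamee-Jain (Type III): D = 0.66·[ε^1.25·(LQ²/(gh_f))^4.75 + ν·Q^9.4·(L/(gh_f))^5.2]^0.04
LQ²/(gh_f) = 0.2276; L/(gh_f) = 15.54
Term 1 = ε^1.25·(…)^4.75 = 9.96×10^-9; Term 2 = ν·Q^9.4·(…)^5.2 = 5.37×10^-9
D = 0.66·(9.96×10^-9 + 5.37×10^-9)^0.04 = 0.3213 m = 321 mm
Check: V = 1.49 m/s, Re = 3.35×10^5, f = 0.01719, h_f = 16.8 m ≈ 18.1 m ✓

D ≈ 321 mm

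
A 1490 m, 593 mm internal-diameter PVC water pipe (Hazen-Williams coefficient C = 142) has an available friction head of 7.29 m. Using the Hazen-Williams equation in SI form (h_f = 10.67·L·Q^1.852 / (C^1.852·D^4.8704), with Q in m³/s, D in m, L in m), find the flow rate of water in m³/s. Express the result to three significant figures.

Rearranging: Q = [h_f·C^1.852·D^4.8704 / (10.67·L)]^(1/1.852)
Q = [7.29·142^1.852·0.593^4.8704 / (10.67·1490)]^0.540 = 0.5659 m³/s

Q ≈ 0.566 m³/s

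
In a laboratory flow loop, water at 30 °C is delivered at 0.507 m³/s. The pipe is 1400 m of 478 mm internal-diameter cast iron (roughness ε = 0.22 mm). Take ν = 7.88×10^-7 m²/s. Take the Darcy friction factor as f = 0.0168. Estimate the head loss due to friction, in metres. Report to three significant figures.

V = 4Q/(πD²) = 4·0.507/(π·0.478²) = 2.825 m/s
h_f = f(L/D)V²/(2g) = 0.01680·(1400/0.478)·2.825²/(2·9.81) = 20.02 m

h_f ≈ 20.0 m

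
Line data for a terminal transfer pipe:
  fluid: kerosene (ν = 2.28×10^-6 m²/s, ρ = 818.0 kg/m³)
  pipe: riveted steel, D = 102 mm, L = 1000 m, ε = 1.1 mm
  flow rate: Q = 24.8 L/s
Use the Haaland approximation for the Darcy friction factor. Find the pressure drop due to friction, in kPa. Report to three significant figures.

V = 4Q/(πD²) = 4·0.0248/(π·0.102²) = 3.035 m/s
Re = VD/ν = 3.035·0.102/2.28×10^-6 = 1.36×10^5 → turbulent
ε/D = 1.1/102 = 0.0108
Haaland: f = 0.03936
h_f = f(L/D)V²/(2g) = 0.03936·(1000/0.102)·3.035²/(2·9.81) = 181.2 m
Δp = ρg·h_f = 818.0·9.81·181.2 = 1454 kPa

Δp ≈ 1450 kPa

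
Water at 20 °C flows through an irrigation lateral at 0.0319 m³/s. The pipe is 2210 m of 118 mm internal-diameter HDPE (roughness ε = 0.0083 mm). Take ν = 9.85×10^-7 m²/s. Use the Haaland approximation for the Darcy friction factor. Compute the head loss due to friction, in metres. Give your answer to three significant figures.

V = 4Q/(πD²) = 4·0.0319/(π·0.118²) = 2.917 m/s
Re = VD/ν = 2.917·0.118/9.85×10^-7 = 3.49×10^5 → turbulent
ε/D = 0.0083/118 = 7.03×10^-5
Haaland: f = 0.01463
h_f = f(L/D)V²/(2g) = 0.01463·(2210/0.118)·2.917²/(2·9.81) = 118.8 m

h_f ≈ 119 m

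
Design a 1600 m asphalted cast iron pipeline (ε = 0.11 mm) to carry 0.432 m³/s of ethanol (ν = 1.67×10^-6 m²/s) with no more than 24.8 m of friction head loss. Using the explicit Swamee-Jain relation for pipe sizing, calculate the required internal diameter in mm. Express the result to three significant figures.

D ≈ 441 mm

Swamee-Jain (Type III): D = 0.66·[ε^1.25·(LQ²/(gh_f))^4.75 + ν·Q^9.4·(L/(gh_f))^5.2]^0.04
LQ²/(gh_f) = 1.227; L/(gh_f) = 6.577
Term 1 = ε^1.25·(…)^4.75 = 2.98×10^-5; Term 2 = ν·Q^9.4·(…)^5.2 = 1.12×10^-5
D = 0.66·(2.98×10^-5 + 1.12×10^-5)^0.04 = 0.4406 m = 441 mm
Check: V = 2.83 m/s, Re = 7.48×10^5, f = 0.01553, h_f = 23.1 m ≈ 24.8 m ✓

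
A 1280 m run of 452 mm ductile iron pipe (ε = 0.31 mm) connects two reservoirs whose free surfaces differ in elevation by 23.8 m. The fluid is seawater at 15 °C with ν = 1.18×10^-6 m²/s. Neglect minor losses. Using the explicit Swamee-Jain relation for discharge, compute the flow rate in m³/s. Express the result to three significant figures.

Q ≈ 0.482 m³/s

Swamee-Jain (Type II): Q = -0.965·√(gD⁵h_f/L)·ln[ε/(3.7D) + √(3.17ν²L/(gD³h_f))]
√(gD⁵h_f/L) = √(9.81·0.452⁵·23.8/1280) = 0.05866
ε/(3.7D) = 1.85×10^-4; √(3.17ν²L/(gD³h_f)) = 1.62×10^-5
Q = -0.965·0.05866·ln(2.016×10^-4) = 0.4817 m³/s
Check: V = 3.00 m/s, Re = 1.15×10^6, f = 0.01839, h_f = 23.9 m ≈ 23.8 m ✓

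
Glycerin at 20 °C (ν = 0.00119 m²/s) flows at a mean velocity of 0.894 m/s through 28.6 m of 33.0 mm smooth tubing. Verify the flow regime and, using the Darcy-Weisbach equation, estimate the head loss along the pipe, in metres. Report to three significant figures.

Re = VD/ν = 0.894·0.03300/0.00119 = 24.8 → laminar (Re < 2300)
f = 64/Re = 2.582
h_f = f(L/D)V²/(2g) = 2.582·(28.6/0.03300)·0.894²/(2·9.81) = 91.14 m

h_f ≈ 91.1 m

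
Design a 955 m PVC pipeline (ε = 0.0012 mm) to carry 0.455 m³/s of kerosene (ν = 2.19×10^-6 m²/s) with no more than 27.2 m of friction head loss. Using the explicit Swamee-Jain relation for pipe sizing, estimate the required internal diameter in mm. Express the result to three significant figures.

D ≈ 380 mm

Swamee-Jain (Type III): D = 0.66·[ε^1.25·(LQ²/(gh_f))^4.75 + ν·Q^9.4·(L/(gh_f))^5.2]^0.04
LQ²/(gh_f) = 0.7409; L/(gh_f) = 3.579
Term 1 = ε^1.25·(…)^4.75 = 9.56×10^-9; Term 2 = ν·Q^9.4·(…)^5.2 = 1.01×10^-6
D = 0.66·(9.56×10^-9 + 1.01×10^-6)^0.04 = 0.3801 m = 380 mm
Check: V = 4.01 m/s, Re = 6.96×10^5, f = 0.01241, h_f = 25.6 m ≈ 27.2 m ✓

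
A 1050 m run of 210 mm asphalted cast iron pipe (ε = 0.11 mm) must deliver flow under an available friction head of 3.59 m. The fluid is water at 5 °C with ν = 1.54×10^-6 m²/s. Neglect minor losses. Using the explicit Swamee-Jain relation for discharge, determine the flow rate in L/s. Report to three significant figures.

Swamee-Jain (Type II): Q = -0.965·√(gD⁵h_f/L)·ln[ε/(3.7D) + √(3.17ν²L/(gD³h_f))]
√(gD⁵h_f/L) = √(9.81·0.210⁵·3.59/1050) = 0.003701
ε/(3.7D) = 1.42×10^-4; √(3.17ν²L/(gD³h_f)) = 1.56×10^-4
Q = -0.965·0.003701·ln(2.971×10^-4) = 0.02901 m³/s
Check: V = 0.837 m/s, Re = 1.14×10^5, f = 0.02019, h_f = 3.61 m ≈ 3.59 m ✓

Q ≈ 29.0 L/s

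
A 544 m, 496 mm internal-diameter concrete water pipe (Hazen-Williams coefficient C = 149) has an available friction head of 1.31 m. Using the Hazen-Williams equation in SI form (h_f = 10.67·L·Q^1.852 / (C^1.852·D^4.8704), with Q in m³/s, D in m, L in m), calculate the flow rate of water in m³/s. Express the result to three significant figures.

Rearranging: Q = [h_f·C^1.852·D^4.8704 / (10.67·L)]^(1/1.852)
Q = [1.31·149^1.852·0.496^4.8704 / (10.67·544)]^0.540 = 0.2532 m³/s

Q ≈ 0.253 m³/s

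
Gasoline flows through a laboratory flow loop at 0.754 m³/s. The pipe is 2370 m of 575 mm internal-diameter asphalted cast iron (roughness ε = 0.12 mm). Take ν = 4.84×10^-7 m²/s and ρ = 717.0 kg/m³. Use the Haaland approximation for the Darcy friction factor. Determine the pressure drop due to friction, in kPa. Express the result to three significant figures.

Δp ≈ 176 kPa

V = 4Q/(πD²) = 4·0.754/(π·0.575²) = 2.904 m/s
Re = VD/ν = 2.904·0.575/4.84×10^-7 = 3.45×10^6 → turbulent
ε/D = 0.12/575 = 2.09×10^-4
Haaland: f = 0.01413
h_f = f(L/D)V²/(2g) = 0.01413·(2370/0.575)·2.904²/(2·9.81) = 25.03 m
Δp = ρg·h_f = 717.0·9.81·25.03 = 176.1 kPa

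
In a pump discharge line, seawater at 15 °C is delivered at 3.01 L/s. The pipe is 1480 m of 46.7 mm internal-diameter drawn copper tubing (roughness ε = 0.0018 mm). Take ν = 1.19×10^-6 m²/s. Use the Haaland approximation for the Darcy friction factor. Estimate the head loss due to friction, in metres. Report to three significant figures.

h_f ≈ 96.8 m

V = 4Q/(πD²) = 4·0.00301/(π·0.0467²) = 1.757 m/s
Re = VD/ν = 1.757·0.0467/1.19×10^-6 = 6.90×10^4 → turbulent
ε/D = 0.0018/46.7 = 3.85×10^-5
Haaland: f = 0.01941
h_f = f(L/D)V²/(2g) = 0.01941·(1480/0.0467)·1.757²/(2·9.81) = 96.84 m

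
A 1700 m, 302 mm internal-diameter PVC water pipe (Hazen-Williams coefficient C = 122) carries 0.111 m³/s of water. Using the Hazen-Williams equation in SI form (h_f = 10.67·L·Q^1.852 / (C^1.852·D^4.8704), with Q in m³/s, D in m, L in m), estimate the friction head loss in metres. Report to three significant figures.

h_f ≈ 14.4 m

h_f = 10.67·1700·0.111^1.852 / (122^1.852·0.302^4.8704) = 14.43 m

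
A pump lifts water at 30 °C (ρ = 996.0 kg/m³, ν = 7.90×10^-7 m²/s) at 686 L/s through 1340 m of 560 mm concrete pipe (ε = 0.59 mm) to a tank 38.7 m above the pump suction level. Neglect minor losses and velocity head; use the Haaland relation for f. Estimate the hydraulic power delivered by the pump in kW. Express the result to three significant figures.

P_hyd ≈ 387 kW

V = 4Q/(πD²) = 2.785 m/s; Re = 1.97×10^6; ε/D = 0.00105; f = 0.02006
h_f = f(L/D)V²/2g = 18.98 m
Total head H = z + h_f = 38.7 + 18.98 = 57.68 m
P_hyd = ρgQH = 996.0·9.81·0.686·57.68 = 386.6 kW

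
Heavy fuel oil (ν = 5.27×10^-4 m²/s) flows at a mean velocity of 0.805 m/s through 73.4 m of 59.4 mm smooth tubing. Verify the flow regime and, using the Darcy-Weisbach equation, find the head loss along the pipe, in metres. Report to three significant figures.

h_f ≈ 28.8 m

Re = VD/ν = 0.805·0.05940/5.27×10^-4 = 90.7 → laminar (Re < 2300)
f = 64/Re = 0.7054
h_f = f(L/D)V²/(2g) = 0.7054·(73.4/0.05940)·0.805²/(2·9.81) = 28.79 m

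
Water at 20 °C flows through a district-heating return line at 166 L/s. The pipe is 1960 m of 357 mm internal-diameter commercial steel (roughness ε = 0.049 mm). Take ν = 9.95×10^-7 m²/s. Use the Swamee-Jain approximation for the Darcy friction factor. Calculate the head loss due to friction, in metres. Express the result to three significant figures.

h_f ≈ 11.3 m

V = 4Q/(πD²) = 4·0.166/(π·0.357²) = 1.658 m/s
Re = VD/ν = 1.658·0.357/9.95×10^-7 = 5.95×10^5 → turbulent
ε/D = 0.049/357 = 1.37×10^-4
Swamee-Jain: f = 0.01463
h_f = f(L/D)V²/(2g) = 0.01463·(1960/0.357)·1.658²/(2·9.81) = 11.26 m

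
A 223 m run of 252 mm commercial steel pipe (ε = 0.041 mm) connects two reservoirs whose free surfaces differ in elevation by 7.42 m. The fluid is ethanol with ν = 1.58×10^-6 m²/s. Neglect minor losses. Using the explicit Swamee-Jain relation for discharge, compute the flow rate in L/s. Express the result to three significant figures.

Swamee-Jain (Type II): Q = -0.965·√(gD⁵h_f/L)·ln[ε/(3.7D) + √(3.17ν²L/(gD³h_f))]
√(gD⁵h_f/L) = √(9.81·0.252⁵·7.42/223) = 0.01821
ε/(3.7D) = 4.40×10^-5; √(3.17ν²L/(gD³h_f)) = 3.89×10^-5
Q = -0.965·0.01821·ln(8.290×10^-5) = 0.1652 m³/s
Check: V = 3.31 m/s, Re = 5.28×10^5, f = 0.01507, h_f = 7.46 m ≈ 7.42 m ✓

Q ≈ 165 L/s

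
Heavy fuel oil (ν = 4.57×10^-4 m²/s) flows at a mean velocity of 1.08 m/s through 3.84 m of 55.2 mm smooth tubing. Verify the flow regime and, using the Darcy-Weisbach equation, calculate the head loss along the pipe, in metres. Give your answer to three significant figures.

Re = VD/ν = 1.08·0.05520/4.57×10^-4 = 130 → laminar (Re < 2300)
f = 64/Re = 0.4906
h_f = f(L/D)V²/(2g) = 0.4906·(3.84/0.05520)·1.08²/(2·9.81) = 2.029 m

h_f ≈ 2.03 m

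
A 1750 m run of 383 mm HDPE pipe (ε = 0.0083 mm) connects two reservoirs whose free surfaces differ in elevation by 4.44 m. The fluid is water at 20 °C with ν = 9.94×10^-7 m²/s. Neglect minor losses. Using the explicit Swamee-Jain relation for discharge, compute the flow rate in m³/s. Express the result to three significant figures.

Q ≈ 0.136 m³/s

Swamee-Jain (Type II): Q = -0.965·√(gD⁵h_f/L)·ln[ε/(3.7D) + √(3.17ν²L/(gD³h_f))]
√(gD⁵h_f/L) = √(9.81·0.383⁵·4.44/1750) = 0.01432
ε/(3.7D) = 5.86×10^-6; √(3.17ν²L/(gD³h_f)) = 4.73×10^-5
Q = -0.965·0.01432·ln(5.318×10^-5) = 0.1360 m³/s
Check: V = 1.18 m/s, Re = 4.55×10^5, f = 0.01364, h_f = 4.43 m ≈ 4.44 m ✓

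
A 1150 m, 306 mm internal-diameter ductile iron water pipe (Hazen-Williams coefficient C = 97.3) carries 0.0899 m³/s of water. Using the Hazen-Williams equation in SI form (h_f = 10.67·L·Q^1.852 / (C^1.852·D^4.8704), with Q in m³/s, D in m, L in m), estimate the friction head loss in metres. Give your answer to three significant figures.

h_f ≈ 9.42 m

h_f = 10.67·1150·0.0899^1.852 / (97.3^1.852·0.306^4.8704) = 9.419 m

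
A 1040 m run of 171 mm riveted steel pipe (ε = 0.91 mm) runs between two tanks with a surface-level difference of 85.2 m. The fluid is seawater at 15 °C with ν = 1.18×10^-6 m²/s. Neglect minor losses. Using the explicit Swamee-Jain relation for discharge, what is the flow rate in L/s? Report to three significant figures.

Q ≈ 68.2 L/s

Swamee-Jain (Type II): Q = -0.965·√(gD⁵h_f/L)·ln[ε/(3.7D) + √(3.17ν²L/(gD³h_f))]
√(gD⁵h_f/L) = √(9.81·0.171⁵·85.2/1040) = 0.01084
ε/(3.7D) = 0.00144; √(3.17ν²L/(gD³h_f)) = 3.31×10^-5
Q = -0.965·0.01084·ln(0.001471) = 0.06822 m³/s
Check: V = 2.97 m/s, Re = 4.30×10^5, f = 0.03127, h_f = 85.5 m ≈ 85.2 m ✓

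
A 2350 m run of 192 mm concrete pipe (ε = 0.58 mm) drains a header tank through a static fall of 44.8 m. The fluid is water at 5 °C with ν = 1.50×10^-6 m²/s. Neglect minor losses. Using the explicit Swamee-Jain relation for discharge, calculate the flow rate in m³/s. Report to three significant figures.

Q ≈ 0.0474 m³/s

Swamee-Jain (Type II): Q = -0.965·√(gD⁵h_f/L)·ln[ε/(3.7D) + √(3.17ν²L/(gD³h_f))]
√(gD⁵h_f/L) = √(9.81·0.192⁵·44.8/2350) = 0.006985
ε/(3.7D) = 8.16×10^-4; √(3.17ν²L/(gD³h_f)) = 7.34×10^-5
Q = -0.965·0.006985·ln(8.898×10^-4) = 0.04735 m³/s
Check: V = 1.64 m/s, Re = 2.09×10^5, f = 0.02703, h_f = 45.1 m ≈ 44.8 m ✓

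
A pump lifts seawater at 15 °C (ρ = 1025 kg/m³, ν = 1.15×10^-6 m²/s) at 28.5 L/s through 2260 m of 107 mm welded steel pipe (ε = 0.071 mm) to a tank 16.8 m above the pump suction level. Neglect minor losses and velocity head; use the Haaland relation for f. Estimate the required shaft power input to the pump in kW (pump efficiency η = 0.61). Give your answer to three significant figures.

P_shaft ≈ 104 kW

V = 4Q/(πD²) = 3.169 m/s; Re = 2.95×10^5; ε/D = 6.64×10^-4; f = 0.01898
h_f = f(L/D)V²/2g = 205.3 m
Total head H = z + h_f = 16.8 + 205.3 = 222.1 m
P_hyd = ρgQH = 1025·9.81·0.0285·222.1 = 63.64 kW
P_shaft = P_hyd/η = 63.64/0.61 = 104.3 kW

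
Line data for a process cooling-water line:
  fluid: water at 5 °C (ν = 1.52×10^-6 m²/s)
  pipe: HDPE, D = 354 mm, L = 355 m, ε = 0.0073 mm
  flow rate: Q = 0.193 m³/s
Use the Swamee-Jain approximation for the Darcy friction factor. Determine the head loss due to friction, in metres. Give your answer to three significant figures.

h_f ≈ 2.68 m

V = 4Q/(πD²) = 4·0.193/(π·0.354²) = 1.961 m/s
Re = VD/ν = 1.961·0.354/1.52×10^-6 = 4.57×10^5 → turbulent
ε/D = 0.0073/354 = 2.06×10^-5
Swamee-Jain: f = 0.01361
h_f = f(L/D)V²/(2g) = 0.01361·(355/0.354)·1.961²/(2·9.81) = 2.676 m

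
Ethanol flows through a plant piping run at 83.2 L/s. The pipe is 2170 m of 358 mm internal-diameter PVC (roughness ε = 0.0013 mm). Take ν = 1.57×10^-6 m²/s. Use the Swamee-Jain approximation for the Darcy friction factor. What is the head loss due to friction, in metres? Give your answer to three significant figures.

h_f ≈ 3.32 m

V = 4Q/(πD²) = 4·0.0832/(π·0.358²) = 0.8265 m/s
Re = VD/ν = 0.8265·0.358/1.57×10^-6 = 1.88×10^5 → turbulent
ε/D = 0.0013/358 = 3.63×10^-6
Swamee-Jain: f = 0.01575
h_f = f(L/D)V²/(2g) = 0.01575·(2170/0.358)·0.8265²/(2·9.81) = 3.323 m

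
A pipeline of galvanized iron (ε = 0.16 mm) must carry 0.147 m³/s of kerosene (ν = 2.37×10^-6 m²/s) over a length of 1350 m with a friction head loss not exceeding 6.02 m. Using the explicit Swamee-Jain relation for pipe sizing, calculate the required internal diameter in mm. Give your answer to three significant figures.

D ≈ 380 mm

Swamee-Jain (Type III): D = 0.66·[ε^1.25·(LQ²/(gh_f))^4.75 + ν·Q^9.4·(L/(gh_f))^5.2]^0.04
LQ²/(gh_f) = 0.4940; L/(gh_f) = 22.86
Term 1 = ε^1.25·(…)^4.75 = 6.31×10^-7; Term 2 = ν·Q^9.4·(…)^5.2 = 4.12×10^-7
D = 0.66·(6.31×10^-7 + 4.12×10^-7)^0.04 = 0.3804 m = 380 mm
Check: V = 1.29 m/s, Re = 2.08×10^5, f = 0.01844, h_f = 5.58 m ≈ 6.02 m ✓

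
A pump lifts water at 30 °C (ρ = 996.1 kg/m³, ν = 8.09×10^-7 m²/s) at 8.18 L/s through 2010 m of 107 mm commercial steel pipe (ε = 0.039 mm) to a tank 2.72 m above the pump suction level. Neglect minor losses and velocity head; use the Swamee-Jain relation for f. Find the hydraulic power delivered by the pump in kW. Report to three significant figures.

V = 4Q/(πD²) = 0.9097 m/s; Re = 1.20×10^5; ε/D = 3.64×10^-4; f = 0.01931
h_f = f(L/D)V²/2g = 15.30 m
Total head H = z + h_f = 2.72 + 15.30 = 18.02 m
P_hyd = ρgQH = 996.1·9.81·0.00818·18.02 = 1.440 kW

P_hyd ≈ 1.44 kW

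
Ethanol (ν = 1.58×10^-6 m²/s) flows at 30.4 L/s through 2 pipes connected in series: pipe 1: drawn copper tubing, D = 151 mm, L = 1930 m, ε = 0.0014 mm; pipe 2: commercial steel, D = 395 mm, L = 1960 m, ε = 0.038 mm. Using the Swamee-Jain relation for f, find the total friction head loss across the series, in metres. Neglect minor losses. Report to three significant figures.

Pipe 1: V = 1.698 m/s, Re = 1.62×10^5, ε/D = 9.27×10^-6, f = 0.01626, h_1 = f(L/D)V²/2g = 30.53 m
Pipe 2: V = 0.2481 m/s, Re = 6.20×10^4, ε/D = 9.62×10^-5, f = 0.02023, h_2 = f(L/D)V²/2g = 0.3148 m
Series → Q common, losses add: H = Σh = 30.84 m

H ≈ 30.8 m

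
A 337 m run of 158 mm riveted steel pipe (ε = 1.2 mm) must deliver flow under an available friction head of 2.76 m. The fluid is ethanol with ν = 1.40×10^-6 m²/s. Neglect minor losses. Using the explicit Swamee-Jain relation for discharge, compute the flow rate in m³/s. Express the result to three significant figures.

Q ≈ 0.0166 m³/s

Swamee-Jain (Type II): Q = -0.965·√(gD⁵h_f/L)·ln[ε/(3.7D) + √(3.17ν²L/(gD³h_f))]
√(gD⁵h_f/L) = √(9.81·0.158⁵·2.76/337) = 0.002813
ε/(3.7D) = 0.00205; √(3.17ν²L/(gD³h_f)) = 1.40×10^-4
Q = -0.965·0.002813·ln(0.002193) = 0.01662 m³/s
Check: V = 0.848 m/s, Re = 9.57×10^4, f = 0.03561, h_f = 2.78 m ≈ 2.76 m ✓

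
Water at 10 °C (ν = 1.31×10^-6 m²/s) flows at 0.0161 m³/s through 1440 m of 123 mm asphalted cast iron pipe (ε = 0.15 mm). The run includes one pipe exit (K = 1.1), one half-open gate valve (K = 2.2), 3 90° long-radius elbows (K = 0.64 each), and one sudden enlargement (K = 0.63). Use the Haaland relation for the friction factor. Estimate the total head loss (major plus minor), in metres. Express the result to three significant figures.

H_L ≈ 25.0 m

V = 4Q/(πD²) = 1.355 m/s; V²/2g = 0.09357 m
Re = 1.27×10^5, ε/D = 0.00122 → f = 0.02231 (Haaland)
Major: h_f = f(L/D)·V²/2g = 0.02231·11707·0.09357 = 24.44 m
Minor: ΣK = 5.85; h_m = ΣK·V²/2g = 0.5474 m
Total H_L = 24.44 + 0.5474 = 24.98 m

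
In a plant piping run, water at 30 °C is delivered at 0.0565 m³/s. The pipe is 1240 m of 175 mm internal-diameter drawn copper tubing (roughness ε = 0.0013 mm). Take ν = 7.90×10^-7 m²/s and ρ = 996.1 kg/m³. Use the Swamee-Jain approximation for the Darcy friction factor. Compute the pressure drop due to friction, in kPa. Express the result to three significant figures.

V = 4Q/(πD²) = 4·0.0565/(π·0.175²) = 2.349 m/s
Re = VD/ν = 2.349·0.175/7.90×10^-7 = 5.20×10^5 → turbulent
ε/D = 0.0013/175 = 7.43×10^-6
Swamee-Jain: f = 0.01312
h_f = f(L/D)V²/(2g) = 0.01312·(1240/0.175)·2.349²/(2·9.81) = 26.15 m
Δp = ρg·h_f = 996.1·9.81·26.15 = 255.5 kPa

Δp ≈ 255 kPa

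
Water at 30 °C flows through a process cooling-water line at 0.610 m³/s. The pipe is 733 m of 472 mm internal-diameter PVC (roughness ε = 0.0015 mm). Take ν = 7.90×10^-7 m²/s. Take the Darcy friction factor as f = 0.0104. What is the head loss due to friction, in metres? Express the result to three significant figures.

V = 4Q/(πD²) = 4·0.610/(π·0.472²) = 3.486 m/s
h_f = f(L/D)V²/(2g) = 0.01040·(733/0.472)·3.486²/(2·9.81) = 10.00 m

h_f ≈ 10.0 m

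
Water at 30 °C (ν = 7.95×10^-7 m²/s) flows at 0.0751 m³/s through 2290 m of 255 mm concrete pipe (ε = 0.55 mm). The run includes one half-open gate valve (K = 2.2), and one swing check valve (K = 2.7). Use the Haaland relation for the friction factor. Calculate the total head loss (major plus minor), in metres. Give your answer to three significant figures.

V = 4Q/(πD²) = 1.471 m/s; V²/2g = 0.1102 m
Re = 4.72×10^5, ε/D = 0.00216 → f = 0.02427 (Haaland)
Major: h_f = f(L/D)·V²/2g = 0.02427·8980·0.1102 = 24.02 m
Minor: ΣK = 4.90; h_m = ΣK·V²/2g = 0.5401 m
Total H_L = 24.02 + 0.5401 = 24.56 m

H_L ≈ 24.6 m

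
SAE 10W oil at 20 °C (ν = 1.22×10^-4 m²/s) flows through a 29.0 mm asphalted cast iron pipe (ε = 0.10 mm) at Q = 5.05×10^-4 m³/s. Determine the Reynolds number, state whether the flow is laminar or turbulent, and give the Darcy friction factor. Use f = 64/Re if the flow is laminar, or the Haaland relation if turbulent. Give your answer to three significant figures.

V = 4Q/(πD²) = 0.7645 m/s
Re = VD/ν = 0.7645·0.0290/1.22×10^-4 = 182
Re < 2300 → laminar → f = 64/Re = 0.3522

Re ≈ 182; laminar; f = 64/Re ≈ 0.352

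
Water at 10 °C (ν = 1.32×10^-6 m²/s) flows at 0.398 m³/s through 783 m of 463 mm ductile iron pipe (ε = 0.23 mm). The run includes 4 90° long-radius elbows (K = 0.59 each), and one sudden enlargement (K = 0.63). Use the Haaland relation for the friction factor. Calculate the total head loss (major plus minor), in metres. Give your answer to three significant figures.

V = 4Q/(πD²) = 2.364 m/s; V²/2g = 0.2848 m
Re = 8.29×10^5, ε/D = 4.97×10^-4 → f = 0.01724 (Haaland)
Major: h_f = f(L/D)·V²/2g = 0.01724·1691·0.2848 = 8.302 m
Minor: ΣK = 2.99; h_m = ΣK·V²/2g = 0.8516 m
Total H_L = 8.302 + 0.8516 = 9.154 m

H_L ≈ 9.15 m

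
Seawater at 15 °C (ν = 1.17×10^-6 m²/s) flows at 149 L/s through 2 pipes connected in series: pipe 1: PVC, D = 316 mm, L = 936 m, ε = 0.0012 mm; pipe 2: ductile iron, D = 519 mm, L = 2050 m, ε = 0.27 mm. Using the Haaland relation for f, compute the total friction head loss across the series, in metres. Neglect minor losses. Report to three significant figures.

Pipe 1: V = 1.900 m/s, Re = 5.13×10^5, ε/D = 3.80×10^-6, f = 0.01304, h_1 = f(L/D)V²/2g = 7.108 m
Pipe 2: V = 0.7043 m/s, Re = 3.12×10^5, ε/D = 5.20×10^-4, f = 0.01814, h_2 = f(L/D)V²/2g = 1.812 m
Series → Q common, losses add: H = Σh = 8.920 m

H ≈ 8.92 m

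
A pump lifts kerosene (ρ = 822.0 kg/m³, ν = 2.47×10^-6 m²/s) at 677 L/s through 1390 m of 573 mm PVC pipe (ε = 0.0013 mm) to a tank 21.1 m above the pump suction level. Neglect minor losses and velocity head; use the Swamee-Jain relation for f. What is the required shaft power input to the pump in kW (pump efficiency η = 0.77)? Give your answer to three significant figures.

P_shaft ≈ 226 kW

V = 4Q/(πD²) = 2.625 m/s; Re = 6.09×10^5; ε/D = 2.27×10^-6; f = 0.01268
h_f = f(L/D)V²/2g = 10.81 m
Total head H = z + h_f = 21.1 + 10.81 = 31.91 m
P_hyd = ρgQH = 822.0·9.81·0.677·31.91 = 174.2 kW
P_shaft = P_hyd/η = 174.2/0.77 = 226.2 kW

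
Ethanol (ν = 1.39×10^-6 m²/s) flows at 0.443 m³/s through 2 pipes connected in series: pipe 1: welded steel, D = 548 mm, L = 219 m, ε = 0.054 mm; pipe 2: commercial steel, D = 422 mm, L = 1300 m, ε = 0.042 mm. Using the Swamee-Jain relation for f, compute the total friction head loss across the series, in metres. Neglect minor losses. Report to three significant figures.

H ≈ 22.3 m

Pipe 1: V = 1.878 m/s, Re = 7.40×10^5, ε/D = 9.85×10^-5, f = 0.01386, h_1 = f(L/D)V²/2g = 0.9958 m
Pipe 2: V = 3.167 m/s, Re = 9.62×10^5, ε/D = 9.95×10^-5, f = 0.01355, h_2 = f(L/D)V²/2g = 21.34 m
Series → Q common, losses add: H = Σh = 22.33 m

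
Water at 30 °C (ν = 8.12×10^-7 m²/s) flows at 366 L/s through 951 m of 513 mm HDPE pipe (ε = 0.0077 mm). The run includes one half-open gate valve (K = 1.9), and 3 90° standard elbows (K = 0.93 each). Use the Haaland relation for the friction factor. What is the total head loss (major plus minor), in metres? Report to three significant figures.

H_L ≈ 4.21 m

V = 4Q/(πD²) = 1.771 m/s; V²/2g = 0.1598 m
Re = 1.12×10^6, ε/D = 1.50×10^-5 → f = 0.01167 (Haaland)
Major: h_f = f(L/D)·V²/2g = 0.01167·1854·0.1598 = 3.458 m
Minor: ΣK = 4.69; h_m = ΣK·V²/2g = 0.7495 m
Total H_L = 3.458 + 0.7495 = 4.207 m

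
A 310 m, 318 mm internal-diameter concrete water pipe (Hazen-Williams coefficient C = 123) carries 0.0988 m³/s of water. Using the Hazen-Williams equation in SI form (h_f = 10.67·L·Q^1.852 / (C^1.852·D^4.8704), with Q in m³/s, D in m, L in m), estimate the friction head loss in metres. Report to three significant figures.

h_f ≈ 1.62 m

h_f = 10.67·310·0.0988^1.852 / (123^1.852·0.318^4.8704) = 1.624 m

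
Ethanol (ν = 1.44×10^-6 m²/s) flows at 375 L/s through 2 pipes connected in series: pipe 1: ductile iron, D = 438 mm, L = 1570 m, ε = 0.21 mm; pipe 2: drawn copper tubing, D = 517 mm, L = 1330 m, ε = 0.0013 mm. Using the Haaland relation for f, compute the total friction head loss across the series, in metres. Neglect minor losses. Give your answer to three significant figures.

Pipe 1: V = 2.489 m/s, Re = 7.57×10^5, ε/D = 4.79×10^-4, f = 0.01717, h_1 = f(L/D)V²/2g = 19.43 m
Pipe 2: V = 1.786 m/s, Re = 6.41×10^5, ε/D = 2.51×10^-6, f = 0.01253, h_2 = f(L/D)V²/2g = 5.244 m
Series → Q common, losses add: H = Σh = 24.67 m

H ≈ 24.7 m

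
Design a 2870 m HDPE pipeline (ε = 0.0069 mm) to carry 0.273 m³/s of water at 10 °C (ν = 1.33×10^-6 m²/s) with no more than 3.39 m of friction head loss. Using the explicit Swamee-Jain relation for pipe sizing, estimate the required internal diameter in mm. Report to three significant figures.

D ≈ 597 mm

Swamee-Jain (Type III): D = 0.66·[ε^1.25·(LQ²/(gh_f))^4.75 + ν·Q^9.4·(L/(gh_f))^5.2]^0.04
LQ²/(gh_f) = 6.432; L/(gh_f) = 86.30
Term 1 = ε^1.25·(…)^4.75 = 0.00244; Term 2 = ν·Q^9.4·(…)^5.2 = 0.0778
D = 0.66·(0.00244 + 0.0778)^0.04 = 0.5967 m = 597 mm
Check: V = 0.976 m/s, Re = 4.38×10^5, f = 0.01358, h_f = 3.17 m ≈ 3.39 m ✓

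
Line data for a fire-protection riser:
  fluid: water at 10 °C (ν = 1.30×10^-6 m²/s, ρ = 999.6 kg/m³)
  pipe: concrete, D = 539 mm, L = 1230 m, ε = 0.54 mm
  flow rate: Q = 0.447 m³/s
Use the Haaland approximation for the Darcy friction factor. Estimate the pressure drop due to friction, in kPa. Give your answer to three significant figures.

Δp ≈ 87.6 kPa

V = 4Q/(πD²) = 4·0.447/(π·0.539²) = 1.959 m/s
Re = VD/ν = 1.959·0.539/1.30×10^-6 = 8.12×10^5 → turbulent
ε/D = 0.54/539 = 0.00100
Haaland: f = 0.02001
h_f = f(L/D)V²/(2g) = 0.02001·(1230/0.539)·1.959²/(2·9.81) = 8.932 m
Δp = ρg·h_f = 999.6·9.81·8.932 = 87.59 kPa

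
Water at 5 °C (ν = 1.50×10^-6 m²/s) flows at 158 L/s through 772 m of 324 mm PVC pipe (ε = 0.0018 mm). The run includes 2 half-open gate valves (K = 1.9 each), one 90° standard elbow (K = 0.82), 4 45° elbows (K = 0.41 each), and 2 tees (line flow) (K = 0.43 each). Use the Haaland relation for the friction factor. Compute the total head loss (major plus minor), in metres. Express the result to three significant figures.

V = 4Q/(πD²) = 1.916 m/s; V²/2g = 0.1872 m
Re = 4.14×10^5, ε/D = 5.56×10^-6 → f = 0.01357 (Haaland)
Major: h_f = f(L/D)·V²/2g = 0.01357·2383·0.1872 = 6.052 m
Minor: ΣK = 7.12; h_m = ΣK·V²/2g = 1.333 m
Total H_L = 6.052 + 1.333 = 7.385 m

H_L ≈ 7.38 m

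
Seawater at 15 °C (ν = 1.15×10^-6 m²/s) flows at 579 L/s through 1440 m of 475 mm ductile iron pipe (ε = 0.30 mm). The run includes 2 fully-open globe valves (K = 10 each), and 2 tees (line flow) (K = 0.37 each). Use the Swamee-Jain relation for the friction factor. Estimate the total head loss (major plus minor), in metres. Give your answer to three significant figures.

V = 4Q/(πD²) = 3.267 m/s; V²/2g = 0.5441 m
Re = 1.35×10^6, ε/D = 6.32×10^-4 → f = 0.01801 (Swamee-Jain)
Major: h_f = f(L/D)·V²/2g = 0.01801·3032·0.5441 = 29.71 m
Minor: ΣK = 20.7; h_m = ΣK·V²/2g = 11.29 m
Total H_L = 29.71 + 11.29 = 41.00 m

H_L ≈ 41.0 m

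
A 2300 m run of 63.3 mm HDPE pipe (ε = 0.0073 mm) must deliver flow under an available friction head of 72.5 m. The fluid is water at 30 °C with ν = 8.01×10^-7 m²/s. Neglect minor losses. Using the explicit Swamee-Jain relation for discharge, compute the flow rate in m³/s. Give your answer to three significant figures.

Swamee-Jain (Type II): Q = -0.965·√(gD⁵h_f/L)·ln[ε/(3.7D) + √(3.17ν²L/(gD³h_f))]
√(gD⁵h_f/L) = √(9.81·0.0633⁵·72.5/2300) = 5.606×10^-4
ε/(3.7D) = 3.12×10^-5; √(3.17ν²L/(gD³h_f)) = 1.61×10^-4
Q = -0.965·5.606×10^-4·ln(1.922×10^-4) = 0.004629 m³/s
Check: V = 1.47 m/s, Re = 1.16×10^5, f = 0.01805, h_f = 72.3 m ≈ 72.5 m ✓

Q ≈ 0.00463 m³/s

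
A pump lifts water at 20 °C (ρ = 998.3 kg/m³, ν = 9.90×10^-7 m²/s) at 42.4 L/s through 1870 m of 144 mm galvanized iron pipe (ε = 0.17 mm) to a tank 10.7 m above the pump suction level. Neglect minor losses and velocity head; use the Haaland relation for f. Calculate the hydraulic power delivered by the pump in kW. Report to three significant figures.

V = 4Q/(πD²) = 2.603 m/s; Re = 3.79×10^5; ε/D = 0.00118; f = 0.02110
h_f = f(L/D)V²/2g = 94.67 m
Total head H = z + h_f = 10.7 + 94.67 = 105.4 m
P_hyd = ρgQH = 998.3·9.81·0.0424·105.4 = 43.75 kW

P_hyd ≈ 43.8 kW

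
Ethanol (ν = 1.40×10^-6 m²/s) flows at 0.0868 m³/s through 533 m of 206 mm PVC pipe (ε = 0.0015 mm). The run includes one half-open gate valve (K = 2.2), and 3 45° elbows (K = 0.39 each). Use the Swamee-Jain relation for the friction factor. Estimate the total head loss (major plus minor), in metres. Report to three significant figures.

V = 4Q/(πD²) = 2.604 m/s; V²/2g = 0.3457 m
Re = 3.83×10^5, ε/D = 7.28×10^-6 → f = 0.01384 (Swamee-Jain)
Major: h_f = f(L/D)·V²/2g = 0.01384·2587·0.3457 = 12.38 m
Minor: ΣK = 3.37; h_m = ΣK·V²/2g = 1.165 m
Total H_L = 12.38 + 1.165 = 13.54 m

H_L ≈ 13.5 m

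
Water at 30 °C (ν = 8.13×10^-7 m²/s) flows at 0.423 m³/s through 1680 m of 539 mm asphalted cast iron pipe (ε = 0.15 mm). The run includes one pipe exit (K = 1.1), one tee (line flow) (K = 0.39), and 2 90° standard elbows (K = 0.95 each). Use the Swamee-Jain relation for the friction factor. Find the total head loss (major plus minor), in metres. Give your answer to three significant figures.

H_L ≈ 9.01 m

V = 4Q/(πD²) = 1.854 m/s; V²/2g = 0.1752 m
Re = 1.23×10^6, ε/D = 2.78×10^-4 → f = 0.01542 (Swamee-Jain)
Major: h_f = f(L/D)·V²/2g = 0.01542·3117·0.1752 = 8.421 m
Minor: ΣK = 3.39; h_m = ΣK·V²/2g = 0.5938 m
Total H_L = 8.421 + 0.5938 = 9.015 m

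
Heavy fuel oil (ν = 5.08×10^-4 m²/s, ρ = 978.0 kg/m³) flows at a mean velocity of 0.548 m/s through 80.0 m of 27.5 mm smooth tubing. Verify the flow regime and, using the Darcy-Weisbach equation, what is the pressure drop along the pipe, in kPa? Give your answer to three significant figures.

Δp ≈ 922 kPa

Re = VD/ν = 0.548·0.02750/5.08×10^-4 = 29.7 → laminar (Re < 2300)
f = 64/Re = 2.157
h_f = f(L/D)V²/(2g) = 2.157·(80.0/0.02750)·0.548²/(2·9.81) = 96.06 m
Δp = ρg·h_f = 978.0·9.81·96.06 = 921.6 kPa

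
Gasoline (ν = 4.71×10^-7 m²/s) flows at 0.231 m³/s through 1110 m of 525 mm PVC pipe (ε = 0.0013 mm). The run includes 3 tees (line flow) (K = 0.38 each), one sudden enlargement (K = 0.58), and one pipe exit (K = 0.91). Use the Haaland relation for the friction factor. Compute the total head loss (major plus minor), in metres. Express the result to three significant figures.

V = 4Q/(πD²) = 1.067 m/s; V²/2g = 0.05804 m
Re = 1.19×10^6, ε/D = 2.48×10^-6 → f = 0.01130 (Haaland)
Major: h_f = f(L/D)·V²/2g = 0.01130·2114·0.05804 = 1.387 m
Minor: ΣK = 2.63; h_m = ΣK·V²/2g = 0.1526 m
Total H_L = 1.387 + 0.1526 = 1.539 m

H_L ≈ 1.54 m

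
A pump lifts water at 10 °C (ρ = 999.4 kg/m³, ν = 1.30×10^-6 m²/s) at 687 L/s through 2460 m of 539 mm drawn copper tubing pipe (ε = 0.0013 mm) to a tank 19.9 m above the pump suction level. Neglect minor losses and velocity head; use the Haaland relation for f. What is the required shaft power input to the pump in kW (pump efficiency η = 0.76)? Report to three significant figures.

P_shaft ≈ 386 kW

V = 4Q/(πD²) = 3.011 m/s; Re = 1.25×10^6; ε/D = 2.41×10^-6; f = 0.01121
h_f = f(L/D)V²/2g = 23.64 m
Total head H = z + h_f = 19.9 + 23.64 = 43.54 m
P_hyd = ρgQH = 999.4·9.81·0.687·43.54 = 293.3 kW
P_shaft = P_hyd/η = 293.3/0.76 = 385.9 kW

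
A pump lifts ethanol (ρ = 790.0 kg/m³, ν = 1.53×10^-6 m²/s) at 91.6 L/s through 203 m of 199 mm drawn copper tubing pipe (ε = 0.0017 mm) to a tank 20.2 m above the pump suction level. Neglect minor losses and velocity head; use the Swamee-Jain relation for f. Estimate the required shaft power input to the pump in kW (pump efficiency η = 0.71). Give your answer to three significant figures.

P_shaft ≈ 26.4 kW

V = 4Q/(πD²) = 2.945 m/s; Re = 3.83×10^5; ε/D = 8.54×10^-6; f = 0.01385
h_f = f(L/D)V²/2g = 6.248 m
Total head H = z + h_f = 20.2 + 6.248 = 26.45 m
P_hyd = ρgQH = 790.0·9.81·0.0916·26.45 = 18.78 kW
P_shaft = P_hyd/η = 18.78/0.71 = 26.44 kW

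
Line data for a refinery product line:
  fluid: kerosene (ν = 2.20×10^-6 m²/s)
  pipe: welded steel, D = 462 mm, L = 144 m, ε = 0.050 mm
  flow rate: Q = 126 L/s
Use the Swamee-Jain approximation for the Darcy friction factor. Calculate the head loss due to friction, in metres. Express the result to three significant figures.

V = 4Q/(πD²) = 4·0.126/(π·0.462²) = 0.7516 m/s
Re = VD/ν = 0.7516·0.462/2.20×10^-6 = 1.58×10^5 → turbulent
ε/D = 0.050/462 = 1.08×10^-4
Swamee-Jain: f = 0.01709
h_f = f(L/D)V²/(2g) = 0.01709·(144/0.462)·0.7516²/(2·9.81) = 0.1534 m

h_f ≈ 0.153 m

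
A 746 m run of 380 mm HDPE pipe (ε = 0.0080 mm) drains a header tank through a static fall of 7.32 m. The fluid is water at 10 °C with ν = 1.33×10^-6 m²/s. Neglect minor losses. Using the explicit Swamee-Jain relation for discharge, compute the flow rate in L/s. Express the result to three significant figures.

Q ≈ 271 L/s

Swamee-Jain (Type II): Q = -0.965·√(gD⁵h_f/L)·ln[ε/(3.7D) + √(3.17ν²L/(gD³h_f))]
√(gD⁵h_f/L) = √(9.81·0.380⁵·7.32/746) = 0.02762
ε/(3.7D) = 5.69×10^-6; √(3.17ν²L/(gD³h_f)) = 3.26×10^-5
Q = -0.965·0.02762·ln(3.827×10^-5) = 0.2711 m³/s
Check: V = 2.39 m/s, Re = 6.83×10^5, f = 0.01279, h_f = 7.31 m ≈ 7.32 m ✓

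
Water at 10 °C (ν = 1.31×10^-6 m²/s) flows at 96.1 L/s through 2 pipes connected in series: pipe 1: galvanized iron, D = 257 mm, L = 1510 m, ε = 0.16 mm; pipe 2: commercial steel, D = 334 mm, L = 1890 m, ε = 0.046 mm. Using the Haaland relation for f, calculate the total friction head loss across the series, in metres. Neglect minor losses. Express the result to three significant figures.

Pipe 1: V = 1.853 m/s, Re = 3.63×10^5, ε/D = 6.23×10^-4, f = 0.01856, h_1 = f(L/D)V²/2g = 19.08 m
Pipe 2: V = 1.097 m/s, Re = 2.80×10^5, ε/D = 1.38×10^-4, f = 0.01570, h_2 = f(L/D)V²/2g = 5.447 m
Series → Q common, losses add: H = Σh = 24.53 m

H ≈ 24.5 m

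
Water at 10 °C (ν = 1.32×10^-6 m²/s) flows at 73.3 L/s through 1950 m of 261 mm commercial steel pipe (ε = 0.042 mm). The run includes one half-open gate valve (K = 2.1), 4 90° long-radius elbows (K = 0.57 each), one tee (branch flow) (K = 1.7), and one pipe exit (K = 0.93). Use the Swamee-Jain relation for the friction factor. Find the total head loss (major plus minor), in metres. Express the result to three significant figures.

V = 4Q/(πD²) = 1.370 m/s; V²/2g = 0.09567 m
Re = 2.71×10^5, ε/D = 1.61×10^-4 → f = 0.01619 (Swamee-Jain)
Major: h_f = f(L/D)·V²/2g = 0.01619·7471·0.09567 = 11.57 m
Minor: ΣK = 7.01; h_m = ΣK·V²/2g = 0.6706 m
Total H_L = 11.57 + 0.6706 = 12.24 m

H_L ≈ 12.2 m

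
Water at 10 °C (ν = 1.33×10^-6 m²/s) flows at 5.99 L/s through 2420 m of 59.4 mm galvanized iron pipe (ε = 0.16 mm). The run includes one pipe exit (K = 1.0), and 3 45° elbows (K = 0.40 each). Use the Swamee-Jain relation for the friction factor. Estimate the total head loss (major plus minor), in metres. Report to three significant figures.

V = 4Q/(πD²) = 2.162 m/s; V²/2g = 0.2381 m
Re = 9.65×10^4, ε/D = 0.00269 → f = 0.02708 (Swamee-Jain)
Major: h_f = f(L/D)·V²/2g = 0.02708·40741·0.2381 = 262.7 m
Minor: ΣK = 2.20; h_m = ΣK·V²/2g = 0.5239 m
Total H_L = 262.7 + 0.5239 = 263.3 m

H_L ≈ 263 m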